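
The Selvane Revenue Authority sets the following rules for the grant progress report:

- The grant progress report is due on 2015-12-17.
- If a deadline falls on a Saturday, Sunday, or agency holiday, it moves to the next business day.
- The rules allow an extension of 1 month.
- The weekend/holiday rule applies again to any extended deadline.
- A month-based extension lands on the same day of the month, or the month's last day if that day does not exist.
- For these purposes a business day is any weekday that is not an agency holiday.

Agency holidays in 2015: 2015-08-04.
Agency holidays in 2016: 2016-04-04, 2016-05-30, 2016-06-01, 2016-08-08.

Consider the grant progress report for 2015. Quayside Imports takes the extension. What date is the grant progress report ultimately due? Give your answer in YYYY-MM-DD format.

Start from the fixed due date, 2015-12-17.
2015-12-17 (Thursday) is already a business day.
Applying the 1 month extension: 1 month after 2015-12-17 is 2016-01-17.
2016-01-17 is a Sunday; the next business day is 2016-01-18 (Monday).
So the filing is due 2016-01-18.

2016-01-18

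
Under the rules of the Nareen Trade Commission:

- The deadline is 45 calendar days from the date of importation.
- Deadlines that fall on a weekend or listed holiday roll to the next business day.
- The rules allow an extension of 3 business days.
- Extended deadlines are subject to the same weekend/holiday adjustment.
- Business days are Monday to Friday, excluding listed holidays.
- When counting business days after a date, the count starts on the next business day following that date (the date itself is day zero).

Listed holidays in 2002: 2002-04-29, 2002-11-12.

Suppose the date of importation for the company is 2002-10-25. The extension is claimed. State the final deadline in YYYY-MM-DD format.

From 2002-10-25, 45 calendar days later is 2002-12-09.
2002-12-09 (Monday) is already a business day.
Applying the 3-business-day extension: 3 business days after 2002-12-09 is 2002-12-12.
2002-12-12 (Thursday) is already a business day.
So the filing is due 2002-12-12.

2002-12-12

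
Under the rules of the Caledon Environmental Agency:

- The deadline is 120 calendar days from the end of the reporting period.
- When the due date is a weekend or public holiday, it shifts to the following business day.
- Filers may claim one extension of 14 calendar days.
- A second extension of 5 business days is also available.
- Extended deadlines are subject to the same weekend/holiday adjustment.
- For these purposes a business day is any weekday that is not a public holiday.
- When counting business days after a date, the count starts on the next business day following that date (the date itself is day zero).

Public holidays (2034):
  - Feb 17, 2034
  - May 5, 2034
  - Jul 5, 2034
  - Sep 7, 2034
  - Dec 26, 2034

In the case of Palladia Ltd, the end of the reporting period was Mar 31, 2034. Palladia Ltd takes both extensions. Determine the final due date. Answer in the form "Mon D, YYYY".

120 calendar days after Mar 31, 2034 is Jul 29, 2034.
Jul 29, 2034 is a Saturday, so it moves to the next business day, Jul 31, 2034 (Monday).
Add the 14 calendar-day extension to Jul 31, 2034: Aug 14, 2034.
Since Aug 14, 2034 is a Monday and not a holiday, the date is unchanged.
The 5-business-day extension runs from Aug 14, 2034 to Aug 21, 2034.
Aug 21, 2034 (Monday) is already a business day.
Deadline: Aug 21, 2034.

Aug 21, 2034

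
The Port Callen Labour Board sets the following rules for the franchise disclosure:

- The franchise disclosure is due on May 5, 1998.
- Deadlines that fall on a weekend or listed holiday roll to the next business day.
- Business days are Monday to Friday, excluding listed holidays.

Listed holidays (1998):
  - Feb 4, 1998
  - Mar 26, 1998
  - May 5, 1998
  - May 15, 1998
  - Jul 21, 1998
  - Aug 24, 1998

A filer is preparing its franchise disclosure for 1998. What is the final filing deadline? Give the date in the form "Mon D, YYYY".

Start from the fixed due date, May 5, 1998.
May 5, 1998 is a listed holiday; the next business day is May 6, 1998 (Wednesday).
Deadline: May 6, 1998.

May 6, 1998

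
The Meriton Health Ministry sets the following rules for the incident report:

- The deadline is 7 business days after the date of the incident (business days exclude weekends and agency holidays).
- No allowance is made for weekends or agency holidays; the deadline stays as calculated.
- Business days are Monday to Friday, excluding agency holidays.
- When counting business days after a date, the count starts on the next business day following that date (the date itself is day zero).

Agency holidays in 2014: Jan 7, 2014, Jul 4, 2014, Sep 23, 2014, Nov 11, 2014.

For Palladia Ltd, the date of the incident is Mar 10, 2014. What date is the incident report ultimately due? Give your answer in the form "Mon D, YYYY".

Counting 7 business days after Mar 10, 2014 (skipping weekends and listed holidays) reaches Mar 19, 2014.
No adjustment is made for weekends or holidays, so Mar 19, 2014 stands.
The final due date is Mar 19, 2014.

Mar 19, 2014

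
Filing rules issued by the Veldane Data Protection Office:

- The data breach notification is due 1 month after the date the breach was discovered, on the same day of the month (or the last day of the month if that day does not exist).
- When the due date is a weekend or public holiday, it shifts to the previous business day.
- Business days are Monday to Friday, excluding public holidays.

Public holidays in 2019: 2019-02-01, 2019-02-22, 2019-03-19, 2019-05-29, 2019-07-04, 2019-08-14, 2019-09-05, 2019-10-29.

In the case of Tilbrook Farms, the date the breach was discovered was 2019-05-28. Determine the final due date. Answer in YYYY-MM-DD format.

1 month after 2019-05-28, on the same day of the month, is 2019-06-28.
2019-06-28 is a Friday and not a listed holiday, so it stands.
So the filing is due 2019-06-28.

2019-06-28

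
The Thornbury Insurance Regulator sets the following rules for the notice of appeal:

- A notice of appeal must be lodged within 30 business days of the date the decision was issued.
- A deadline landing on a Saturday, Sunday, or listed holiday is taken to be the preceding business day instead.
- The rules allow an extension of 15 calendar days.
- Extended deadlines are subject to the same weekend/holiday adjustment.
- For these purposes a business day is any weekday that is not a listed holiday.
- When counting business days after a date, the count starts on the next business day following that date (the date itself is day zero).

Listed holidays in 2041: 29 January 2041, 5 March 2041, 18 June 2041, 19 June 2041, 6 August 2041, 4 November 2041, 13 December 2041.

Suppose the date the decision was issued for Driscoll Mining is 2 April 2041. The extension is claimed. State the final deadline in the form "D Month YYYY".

29 May 2041

Starting the day after 2 April 2041 and counting 30 business days lands on 14 May 2041.
Since 14 May 2041 is a Tuesday and not a holiday, the date is unchanged.
The 15-calendar-day extension moves the deadline from 14 May 2041 to 29 May 2041.
Since 29 May 2041 is a Wednesday and not a holiday, the date is unchanged.
So the filing is due 29 May 2041.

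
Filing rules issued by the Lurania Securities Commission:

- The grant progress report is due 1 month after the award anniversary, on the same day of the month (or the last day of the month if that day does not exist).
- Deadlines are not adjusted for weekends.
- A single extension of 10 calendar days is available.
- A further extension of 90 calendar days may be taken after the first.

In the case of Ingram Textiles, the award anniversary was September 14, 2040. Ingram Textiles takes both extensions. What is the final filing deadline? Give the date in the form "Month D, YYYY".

January 22, 2041

1 month from September 14, 2040 is October 14, 2040.
October 14, 2040 is a Sunday; no weekend or holiday adjustment applies.
Applying the 10-calendar-day extension: October 14, 2040 + 10 days = October 24, 2040.
October 24, 2040 falls on a Wednesday. The rules make no weekend/holiday allowance, so it remains October 24, 2040.
The 90-calendar-day extension moves the deadline from October 24, 2040 to January 22, 2041.
January 22, 2041 falls on a Tuesday. The rules make no weekend/holiday allowance, so it remains January 22, 2041.
Deadline: January 22, 2041.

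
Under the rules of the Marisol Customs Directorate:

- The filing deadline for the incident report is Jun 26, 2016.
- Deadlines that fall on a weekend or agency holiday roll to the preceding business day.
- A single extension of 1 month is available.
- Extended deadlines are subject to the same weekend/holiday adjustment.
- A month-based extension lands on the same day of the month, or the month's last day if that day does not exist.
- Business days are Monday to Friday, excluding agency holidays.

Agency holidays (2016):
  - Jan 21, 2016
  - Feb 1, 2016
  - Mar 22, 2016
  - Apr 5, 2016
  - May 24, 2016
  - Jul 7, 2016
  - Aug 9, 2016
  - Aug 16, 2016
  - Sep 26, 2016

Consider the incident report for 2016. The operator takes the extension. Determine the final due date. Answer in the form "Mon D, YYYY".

Jul 22, 2016

The statutory due date is Jun 26, 2016.
Jun 26, 2016 is a Sunday, so it moves to the preceding business day, Jun 24, 2016 (Friday).
Applying the 1 month extension: 1 month after Jun 24, 2016 is Jul 24, 2016.
Jul 24, 2016 is a Sunday; the preceding business day is Jul 22, 2016 (Friday).
The final due date is Jul 22, 2016.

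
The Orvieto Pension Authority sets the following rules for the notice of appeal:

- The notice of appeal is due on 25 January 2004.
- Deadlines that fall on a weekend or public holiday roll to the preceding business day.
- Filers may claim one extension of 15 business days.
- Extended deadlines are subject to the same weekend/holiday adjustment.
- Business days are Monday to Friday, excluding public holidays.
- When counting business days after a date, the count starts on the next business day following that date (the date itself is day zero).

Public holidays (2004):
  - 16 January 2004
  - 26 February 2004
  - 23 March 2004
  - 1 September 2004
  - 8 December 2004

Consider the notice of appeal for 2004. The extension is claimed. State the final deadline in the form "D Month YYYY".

13 February 2004

The statutory due date is 25 January 2004.
25 January 2004 is a Sunday; the preceding business day is 23 January 2004 (Friday).
Counting 15 further business days from 23 January 2004 reaches 13 February 2004.
13 February 2004 falls on a Friday, which is a business day, so no adjustment is needed.
So the filing is due 13 February 2004.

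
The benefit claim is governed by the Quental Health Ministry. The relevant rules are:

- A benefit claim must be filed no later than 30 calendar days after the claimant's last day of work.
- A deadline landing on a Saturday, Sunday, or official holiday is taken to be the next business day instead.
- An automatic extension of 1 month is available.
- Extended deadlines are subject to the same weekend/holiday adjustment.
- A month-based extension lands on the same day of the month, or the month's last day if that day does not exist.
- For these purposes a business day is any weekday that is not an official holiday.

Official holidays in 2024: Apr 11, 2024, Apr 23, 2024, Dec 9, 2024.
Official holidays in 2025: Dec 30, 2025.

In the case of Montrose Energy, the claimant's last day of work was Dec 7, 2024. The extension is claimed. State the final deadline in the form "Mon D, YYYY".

Feb 6, 2025

From Dec 7, 2024, 30 calendar days later is Jan 6, 2025.
Jan 6, 2025 is a Monday and not a listed holiday, so it stands.
Add 1 month to Jan 6, 2025: Feb 6, 2025.
Feb 6, 2025 (Thursday) is already a business day.
Deadline: Feb 6, 2025.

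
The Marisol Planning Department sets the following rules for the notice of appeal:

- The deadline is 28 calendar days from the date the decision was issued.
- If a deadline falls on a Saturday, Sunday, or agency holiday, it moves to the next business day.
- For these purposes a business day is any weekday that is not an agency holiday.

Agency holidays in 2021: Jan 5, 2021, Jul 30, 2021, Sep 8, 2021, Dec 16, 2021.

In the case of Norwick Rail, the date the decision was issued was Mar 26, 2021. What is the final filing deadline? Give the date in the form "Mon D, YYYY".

From Mar 26, 2021, 28 calendar days later is Apr 23, 2021.
Since Apr 23, 2021 is a Friday and not a holiday, the date is unchanged.
The final due date is Apr 23, 2021.

Apr 23, 2021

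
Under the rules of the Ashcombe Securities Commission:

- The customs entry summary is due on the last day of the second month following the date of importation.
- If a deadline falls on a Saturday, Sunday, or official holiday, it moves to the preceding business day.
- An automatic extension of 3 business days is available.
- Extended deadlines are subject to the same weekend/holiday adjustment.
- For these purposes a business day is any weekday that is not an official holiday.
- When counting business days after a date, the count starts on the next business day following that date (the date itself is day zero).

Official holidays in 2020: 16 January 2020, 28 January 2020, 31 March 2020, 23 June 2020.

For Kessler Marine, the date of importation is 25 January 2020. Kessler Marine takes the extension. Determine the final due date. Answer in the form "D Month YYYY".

3 April 2020

2 months after 25 January 2020 is March 2020; that month ends on 31 March 2020.
31 March 2020 is a listed holiday, so it moves to the preceding business day, 30 March 2020 (Monday).
Counting 3 further business days from 30 March 2020 reaches 3 April 2020.
3 April 2020 is a Friday and not a listed holiday, so it stands.
Deadline: 3 April 2020.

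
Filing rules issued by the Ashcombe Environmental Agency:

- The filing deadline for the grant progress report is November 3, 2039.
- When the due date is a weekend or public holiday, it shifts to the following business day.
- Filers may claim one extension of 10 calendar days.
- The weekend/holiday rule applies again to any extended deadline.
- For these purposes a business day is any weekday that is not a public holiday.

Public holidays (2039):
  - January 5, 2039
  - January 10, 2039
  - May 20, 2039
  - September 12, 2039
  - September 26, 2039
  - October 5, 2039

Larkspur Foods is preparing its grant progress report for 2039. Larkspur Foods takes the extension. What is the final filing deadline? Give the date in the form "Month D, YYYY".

November 14, 2039

Start from the fixed due date, November 3, 2039.
November 3, 2039 is a Thursday and not a listed holiday, so it stands.
With the 10-day extension, November 3, 2039 becomes November 13, 2039.
November 13, 2039 is a Sunday; the next business day is November 14, 2039 (Monday).
The final due date is November 14, 2039.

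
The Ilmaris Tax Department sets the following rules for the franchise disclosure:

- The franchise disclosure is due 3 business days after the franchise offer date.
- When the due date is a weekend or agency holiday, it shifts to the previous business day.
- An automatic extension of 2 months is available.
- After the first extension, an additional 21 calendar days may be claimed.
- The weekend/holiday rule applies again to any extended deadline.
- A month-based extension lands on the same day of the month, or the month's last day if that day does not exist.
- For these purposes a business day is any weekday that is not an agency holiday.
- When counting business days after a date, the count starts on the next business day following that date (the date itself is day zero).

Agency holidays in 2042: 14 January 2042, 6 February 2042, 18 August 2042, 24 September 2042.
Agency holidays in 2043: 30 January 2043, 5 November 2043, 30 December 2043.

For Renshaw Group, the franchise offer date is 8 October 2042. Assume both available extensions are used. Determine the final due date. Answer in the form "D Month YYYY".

Counting 3 business days after 8 October 2042 (skipping weekends and listed holidays) reaches 13 October 2042.
13 October 2042 falls on a Monday, which is a business day, so no adjustment is needed.
Applying the 2 months extension: 2 months after 13 October 2042 is 13 December 2042.
13 December 2042 is a Saturday; the preceding business day is 12 December 2042 (Friday).
Add the 21 calendar-day extension to 12 December 2042: 2 January 2043.
2 January 2043 falls on a Friday, which is a business day, so no adjustment is needed.
Deadline: 2 January 2043.

2 January 2043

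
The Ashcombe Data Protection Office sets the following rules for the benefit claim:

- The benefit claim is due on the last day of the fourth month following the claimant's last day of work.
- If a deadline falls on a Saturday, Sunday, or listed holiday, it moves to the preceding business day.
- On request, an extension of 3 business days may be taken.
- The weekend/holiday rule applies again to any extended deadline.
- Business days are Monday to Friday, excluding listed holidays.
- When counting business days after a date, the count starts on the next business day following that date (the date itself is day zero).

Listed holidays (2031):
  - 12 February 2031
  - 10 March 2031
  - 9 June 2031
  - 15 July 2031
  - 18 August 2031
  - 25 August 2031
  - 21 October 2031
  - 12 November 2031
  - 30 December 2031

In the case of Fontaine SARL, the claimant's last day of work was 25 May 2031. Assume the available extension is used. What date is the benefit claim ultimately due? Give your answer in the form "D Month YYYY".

The fourth month after 25 May 2031 is September 2031, whose last day is 30 September 2031.
30 September 2031 is a Tuesday and not a listed holiday, so it stands.
Applying the 3-business-day extension: 3 business days after 30 September 2031 is 3 October 2031.
3 October 2031 is a Friday and not a listed holiday, so it stands.
Deadline: 3 October 2031.

3 October 2031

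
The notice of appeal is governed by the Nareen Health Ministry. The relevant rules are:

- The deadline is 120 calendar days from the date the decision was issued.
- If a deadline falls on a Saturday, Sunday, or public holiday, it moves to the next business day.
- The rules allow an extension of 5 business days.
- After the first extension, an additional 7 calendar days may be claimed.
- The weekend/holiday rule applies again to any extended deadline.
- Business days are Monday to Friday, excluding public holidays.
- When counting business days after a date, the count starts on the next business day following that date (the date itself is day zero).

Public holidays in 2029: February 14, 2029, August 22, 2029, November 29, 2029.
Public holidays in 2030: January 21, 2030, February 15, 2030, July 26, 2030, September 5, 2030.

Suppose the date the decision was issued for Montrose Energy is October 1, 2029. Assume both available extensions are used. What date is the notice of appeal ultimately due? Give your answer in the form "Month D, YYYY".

February 12, 2030

Trigger date October 1, 2029 + 120 calendar days = January 29, 2030.
January 29, 2030 falls on a Tuesday, which is a business day, so no adjustment is needed.
The 5-business-day extension runs from January 29, 2030 to February 5, 2030.
Since February 5, 2030 is a Tuesday and not a holiday, the date is unchanged.
Applying the 7-calendar-day extension: February 5, 2030 + 7 days = February 12, 2030.
February 12, 2030 falls on a Tuesday, which is a business day, so no adjustment is needed.
The final due date is February 12, 2030.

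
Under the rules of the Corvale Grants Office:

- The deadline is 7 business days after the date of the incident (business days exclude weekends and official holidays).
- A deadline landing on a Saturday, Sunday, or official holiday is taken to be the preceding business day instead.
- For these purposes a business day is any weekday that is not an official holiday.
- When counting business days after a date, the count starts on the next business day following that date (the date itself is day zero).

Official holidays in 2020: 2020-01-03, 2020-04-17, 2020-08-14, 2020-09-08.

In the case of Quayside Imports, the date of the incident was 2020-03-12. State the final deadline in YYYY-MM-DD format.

2020-03-23

Starting the day after 2020-03-12 and counting 7 business days lands on 2020-03-23.
2020-03-23 falls on a Monday, which is a business day, so no adjustment is needed.
Deadline: 2020-03-23.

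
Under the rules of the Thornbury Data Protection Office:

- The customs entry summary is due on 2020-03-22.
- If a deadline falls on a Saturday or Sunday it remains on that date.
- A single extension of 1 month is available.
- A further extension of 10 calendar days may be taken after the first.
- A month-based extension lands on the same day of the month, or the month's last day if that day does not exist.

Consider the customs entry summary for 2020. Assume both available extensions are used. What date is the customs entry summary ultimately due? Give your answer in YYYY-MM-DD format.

2020-05-02

The stated deadline is 2020-03-22.
2020-03-22 falls on a Sunday. The rules make no weekend/holiday allowance, so it remains 2020-03-22.
The 1 month extension carries 2020-03-22 to 2020-04-22.
No adjustment is made for weekends or holidays, so 2020-04-22 stands.
Add the 10 calendar-day extension to 2020-04-22: 2020-05-02.
2020-05-02 falls on a Saturday. The rules make no weekend/holiday allowance, so it remains 2020-05-02.
Final deadline: 2020-05-02.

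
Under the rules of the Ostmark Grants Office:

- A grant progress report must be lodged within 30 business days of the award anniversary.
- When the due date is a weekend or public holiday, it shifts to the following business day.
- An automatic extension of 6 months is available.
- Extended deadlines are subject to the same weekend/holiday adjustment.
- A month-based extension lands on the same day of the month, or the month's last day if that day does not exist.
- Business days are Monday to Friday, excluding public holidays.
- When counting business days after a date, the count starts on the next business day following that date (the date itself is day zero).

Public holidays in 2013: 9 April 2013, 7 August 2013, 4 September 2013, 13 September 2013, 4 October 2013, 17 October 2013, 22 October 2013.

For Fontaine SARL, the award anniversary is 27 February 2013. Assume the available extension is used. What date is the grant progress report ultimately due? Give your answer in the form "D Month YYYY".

11 October 2013

Counting 30 business days after 27 February 2013 (skipping weekends and listed holidays) reaches 11 April 2013.
Since 11 April 2013 is a Thursday and not a holiday, the date is unchanged.
Applying the 6 months extension: 6 months after 11 April 2013 is 11 October 2013.
11 October 2013 is a Friday and not a listed holiday, so it stands.
Final deadline: 11 October 2013.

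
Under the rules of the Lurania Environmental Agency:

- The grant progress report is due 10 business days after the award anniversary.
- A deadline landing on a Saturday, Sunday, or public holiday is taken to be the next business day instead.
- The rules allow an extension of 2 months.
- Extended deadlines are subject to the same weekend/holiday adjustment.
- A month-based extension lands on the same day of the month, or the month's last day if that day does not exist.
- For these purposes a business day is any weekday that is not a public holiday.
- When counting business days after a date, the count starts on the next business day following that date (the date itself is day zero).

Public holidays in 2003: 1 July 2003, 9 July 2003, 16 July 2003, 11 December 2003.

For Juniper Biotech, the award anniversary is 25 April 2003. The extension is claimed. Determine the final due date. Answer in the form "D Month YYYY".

10 July 2003

Starting the day after 25 April 2003 and counting 10 business days lands on 9 May 2003.
9 May 2003 (Friday) is already a business day.
Applying the 2 months extension: 2 months after 9 May 2003 is 9 July 2003.
9 July 2003 is a listed holiday, so it moves to the next business day, 10 July 2003 (Thursday).
So the filing is due 10 July 2003.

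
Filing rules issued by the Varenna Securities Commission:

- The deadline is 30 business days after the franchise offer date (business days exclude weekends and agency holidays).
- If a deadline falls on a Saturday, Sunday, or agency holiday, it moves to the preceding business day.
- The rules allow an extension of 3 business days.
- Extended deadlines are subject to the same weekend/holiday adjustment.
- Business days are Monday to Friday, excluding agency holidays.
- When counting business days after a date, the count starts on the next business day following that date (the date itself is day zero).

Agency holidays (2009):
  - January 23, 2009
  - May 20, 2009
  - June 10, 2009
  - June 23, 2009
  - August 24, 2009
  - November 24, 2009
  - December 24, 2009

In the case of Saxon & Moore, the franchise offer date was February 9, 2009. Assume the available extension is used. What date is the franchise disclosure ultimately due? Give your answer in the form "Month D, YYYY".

March 26, 2009

Counting 30 business days after February 9, 2009 (skipping weekends and listed holidays) reaches March 23, 2009.
March 23, 2009 is a Monday and not a listed holiday, so it stands.
The 3-business-day extension runs from March 23, 2009 to March 26, 2009.
March 26, 2009 falls on a Thursday, which is a business day, so no adjustment is needed.
The final due date is March 26, 2009.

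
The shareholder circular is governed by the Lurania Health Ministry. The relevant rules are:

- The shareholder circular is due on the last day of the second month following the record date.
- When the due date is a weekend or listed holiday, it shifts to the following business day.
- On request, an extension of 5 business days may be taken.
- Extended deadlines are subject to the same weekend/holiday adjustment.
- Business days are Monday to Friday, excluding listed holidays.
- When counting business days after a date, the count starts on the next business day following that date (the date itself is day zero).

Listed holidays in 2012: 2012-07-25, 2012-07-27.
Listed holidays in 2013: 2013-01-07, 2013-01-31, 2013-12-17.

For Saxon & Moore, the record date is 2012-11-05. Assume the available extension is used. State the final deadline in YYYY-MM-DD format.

The second month after 2012-11-05 is January 2013, whose last day is 2013-01-31.
Because 2013-01-31 is a listed holiday, the deadline becomes 2013-02-01 (Friday).
The 5-business-day extension runs from 2013-02-01 to 2013-02-08.
2013-02-08 is a Friday and not a listed holiday, so it stands.
The final due date is 2013-02-08.

2013-02-08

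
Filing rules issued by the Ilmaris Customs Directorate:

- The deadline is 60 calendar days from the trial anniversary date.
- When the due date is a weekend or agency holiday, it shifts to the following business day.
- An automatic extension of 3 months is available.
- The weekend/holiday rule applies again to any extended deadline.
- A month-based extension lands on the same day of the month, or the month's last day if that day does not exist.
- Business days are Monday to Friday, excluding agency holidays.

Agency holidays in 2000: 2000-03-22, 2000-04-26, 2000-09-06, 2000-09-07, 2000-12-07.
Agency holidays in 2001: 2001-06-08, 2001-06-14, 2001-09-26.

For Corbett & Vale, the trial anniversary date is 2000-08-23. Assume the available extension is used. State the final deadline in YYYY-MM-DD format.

From 2000-08-23, 60 calendar days later is 2000-10-22.
2000-10-22 is a Sunday, so it moves to the next business day, 2000-10-23 (Monday).
The 3 months extension carries 2000-10-23 to 2001-01-23.
Since 2001-01-23 is a Tuesday and not a holiday, the date is unchanged.
So the filing is due 2001-01-23.

2001-01-23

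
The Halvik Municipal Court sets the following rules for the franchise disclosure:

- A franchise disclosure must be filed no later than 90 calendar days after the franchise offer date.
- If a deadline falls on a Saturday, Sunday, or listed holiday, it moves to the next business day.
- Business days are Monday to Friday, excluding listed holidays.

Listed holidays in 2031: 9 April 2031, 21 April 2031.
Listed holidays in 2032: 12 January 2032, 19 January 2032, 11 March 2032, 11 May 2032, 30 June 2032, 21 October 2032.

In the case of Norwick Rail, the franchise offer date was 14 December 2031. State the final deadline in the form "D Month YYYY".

15 March 2032

90 calendar days after 14 December 2031 is 13 March 2032.
13 March 2032 is a Saturday, so it moves to the next business day, 15 March 2032 (Monday).
The final due date is 15 March 2032.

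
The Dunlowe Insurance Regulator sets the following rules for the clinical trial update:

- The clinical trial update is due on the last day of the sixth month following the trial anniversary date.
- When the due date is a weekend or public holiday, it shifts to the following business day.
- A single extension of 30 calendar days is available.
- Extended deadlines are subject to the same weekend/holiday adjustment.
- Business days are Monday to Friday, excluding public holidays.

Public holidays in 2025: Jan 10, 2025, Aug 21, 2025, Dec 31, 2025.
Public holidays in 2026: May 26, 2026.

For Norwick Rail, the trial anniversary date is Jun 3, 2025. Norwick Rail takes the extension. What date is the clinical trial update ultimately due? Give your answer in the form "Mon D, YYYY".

6 months after Jun 3, 2025 falls in December 2025; the last day of that month is Dec 31, 2025.
Because Dec 31, 2025 is a listed holiday, the deadline becomes Jan 1, 2026 (Thursday).
The 30-calendar-day extension moves the deadline from Jan 1, 2026 to Jan 31, 2026.
Jan 31, 2026 is a Saturday, so it moves to the next business day, Feb 2, 2026 (Monday).
Deadline: Feb 2, 2026.

Feb 2, 2026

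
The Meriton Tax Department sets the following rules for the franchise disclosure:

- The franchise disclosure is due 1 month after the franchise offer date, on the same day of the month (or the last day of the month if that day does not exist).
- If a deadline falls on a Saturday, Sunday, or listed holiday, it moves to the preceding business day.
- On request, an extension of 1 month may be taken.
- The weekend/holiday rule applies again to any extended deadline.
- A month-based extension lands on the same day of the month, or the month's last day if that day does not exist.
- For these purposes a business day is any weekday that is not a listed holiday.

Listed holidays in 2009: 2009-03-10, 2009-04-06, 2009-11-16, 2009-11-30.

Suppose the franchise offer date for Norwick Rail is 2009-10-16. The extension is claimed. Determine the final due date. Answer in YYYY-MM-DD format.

1 month from 2009-10-16 is 2009-11-16.
2009-11-16 is a listed holiday, so it moves to the preceding business day, 2009-11-13 (Friday).
The 1 month extension carries 2009-11-13 to 2009-12-13.
Because 2009-12-13 is a Sunday, the deadline becomes 2009-12-11 (Friday).
Final deadline: 2009-12-11.

2009-12-11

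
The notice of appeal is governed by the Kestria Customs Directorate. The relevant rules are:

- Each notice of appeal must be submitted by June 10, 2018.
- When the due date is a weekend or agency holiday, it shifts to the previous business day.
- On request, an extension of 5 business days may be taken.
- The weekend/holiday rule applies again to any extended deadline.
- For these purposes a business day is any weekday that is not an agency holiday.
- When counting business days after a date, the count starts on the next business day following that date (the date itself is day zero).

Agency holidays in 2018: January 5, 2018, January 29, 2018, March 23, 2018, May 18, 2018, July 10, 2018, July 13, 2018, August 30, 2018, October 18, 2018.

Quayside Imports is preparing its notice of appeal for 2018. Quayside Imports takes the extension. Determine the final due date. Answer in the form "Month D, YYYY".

June 15, 2018

The statutory due date is June 10, 2018.
June 10, 2018 falls on a Sunday. Rolling to the preceding business day gives June 8, 2018, a Friday.
Counting 5 further business days from June 8, 2018 reaches June 15, 2018.
June 15, 2018 falls on a Friday, which is a business day, so no adjustment is needed.
Final deadline: June 15, 2018.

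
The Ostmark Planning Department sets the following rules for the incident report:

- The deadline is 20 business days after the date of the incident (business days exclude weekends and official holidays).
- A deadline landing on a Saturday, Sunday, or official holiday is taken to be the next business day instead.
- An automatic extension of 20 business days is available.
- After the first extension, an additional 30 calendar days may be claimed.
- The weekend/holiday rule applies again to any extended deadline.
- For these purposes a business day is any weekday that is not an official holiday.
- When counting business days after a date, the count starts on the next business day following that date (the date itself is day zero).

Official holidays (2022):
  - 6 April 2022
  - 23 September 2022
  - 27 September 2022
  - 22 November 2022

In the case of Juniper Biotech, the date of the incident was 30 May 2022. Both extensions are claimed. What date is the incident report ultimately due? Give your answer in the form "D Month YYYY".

20 business days after 30 May 2022, excluding weekends and holidays, is 27 June 2022.
27 June 2022 is a Monday and not a listed holiday, so it stands.
The 20-business-day extension runs from 27 June 2022 to 25 July 2022.
25 July 2022 is a Monday and not a listed holiday, so it stands.
Add the 30 calendar-day extension to 25 July 2022: 24 August 2022.
24 August 2022 falls on a Wednesday, which is a business day, so no adjustment is needed.
The final due date is 24 August 2022.

24 August 2022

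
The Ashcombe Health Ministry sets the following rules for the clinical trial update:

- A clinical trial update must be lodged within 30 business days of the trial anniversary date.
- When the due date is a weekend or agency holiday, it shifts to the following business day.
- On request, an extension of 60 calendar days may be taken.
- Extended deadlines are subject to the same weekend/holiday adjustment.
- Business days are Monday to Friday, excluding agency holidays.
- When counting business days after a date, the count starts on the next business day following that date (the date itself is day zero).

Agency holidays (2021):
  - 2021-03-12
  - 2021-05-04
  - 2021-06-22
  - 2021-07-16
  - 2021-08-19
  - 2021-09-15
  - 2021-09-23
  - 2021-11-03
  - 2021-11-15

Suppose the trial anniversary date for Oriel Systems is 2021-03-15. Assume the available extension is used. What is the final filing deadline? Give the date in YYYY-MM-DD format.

2021-06-25

Counting 30 business days after 2021-03-15 (skipping weekends and listed holidays) reaches 2021-04-26.
Since 2021-04-26 is a Monday and not a holiday, the date is unchanged.
With the 60-day extension, 2021-04-26 becomes 2021-06-25.
2021-06-25 is a Friday and not a listed holiday, so it stands.
So the filing is due 2021-06-25.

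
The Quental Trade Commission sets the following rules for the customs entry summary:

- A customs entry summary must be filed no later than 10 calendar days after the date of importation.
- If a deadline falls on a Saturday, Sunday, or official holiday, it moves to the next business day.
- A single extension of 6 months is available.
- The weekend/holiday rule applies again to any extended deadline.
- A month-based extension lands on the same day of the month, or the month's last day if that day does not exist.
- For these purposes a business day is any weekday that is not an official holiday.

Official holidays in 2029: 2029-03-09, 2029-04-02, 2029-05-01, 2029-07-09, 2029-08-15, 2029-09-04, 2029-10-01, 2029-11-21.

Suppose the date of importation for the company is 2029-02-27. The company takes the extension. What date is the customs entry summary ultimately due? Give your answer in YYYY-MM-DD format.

10 calendar days after 2029-02-27 is 2029-03-09.
2029-03-09 falls on a listed holiday. Rolling to the next business day gives 2029-03-12, a Monday.
Applying the 6 months extension: 6 months after 2029-03-12 is 2029-09-12.
2029-09-12 falls on a Wednesday, which is a business day, so no adjustment is needed.
The final due date is 2029-09-12.

2029-09-12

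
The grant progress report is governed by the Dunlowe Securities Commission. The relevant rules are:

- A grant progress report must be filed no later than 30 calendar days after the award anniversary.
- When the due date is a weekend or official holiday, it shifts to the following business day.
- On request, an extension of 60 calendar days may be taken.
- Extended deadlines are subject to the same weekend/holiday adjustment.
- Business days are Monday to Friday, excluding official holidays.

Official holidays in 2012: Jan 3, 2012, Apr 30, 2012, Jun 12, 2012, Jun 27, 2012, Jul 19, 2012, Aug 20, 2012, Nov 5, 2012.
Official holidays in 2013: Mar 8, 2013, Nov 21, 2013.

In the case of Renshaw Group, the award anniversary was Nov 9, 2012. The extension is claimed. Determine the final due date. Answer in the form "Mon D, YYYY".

30 calendar days after Nov 9, 2012 is Dec 9, 2012.
Dec 9, 2012 falls on a Sunday. Rolling to the next business day gives Dec 10, 2012, a Monday.
Add the 60 calendar-day extension to Dec 10, 2012: Feb 8, 2013.
Feb 8, 2013 (Friday) is already a business day.
The final due date is Feb 8, 2013.

Feb 8, 2013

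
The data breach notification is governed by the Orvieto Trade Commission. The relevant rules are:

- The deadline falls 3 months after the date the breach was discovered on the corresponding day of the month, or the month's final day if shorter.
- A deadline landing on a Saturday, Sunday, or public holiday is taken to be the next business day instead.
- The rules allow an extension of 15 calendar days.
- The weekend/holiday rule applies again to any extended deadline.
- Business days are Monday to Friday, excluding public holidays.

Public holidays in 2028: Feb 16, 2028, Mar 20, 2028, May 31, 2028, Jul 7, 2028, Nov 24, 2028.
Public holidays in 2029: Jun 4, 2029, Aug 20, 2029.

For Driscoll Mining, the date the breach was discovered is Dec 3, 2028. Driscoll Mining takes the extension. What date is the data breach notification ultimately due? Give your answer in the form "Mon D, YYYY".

3 months from Dec 3, 2028 is Mar 3, 2029.
Mar 3, 2029 is a Saturday; the next business day is Mar 5, 2029 (Monday).
Add the 15 calendar-day extension to Mar 5, 2029: Mar 20, 2029.
Mar 20, 2029 (Tuesday) is already a business day.
Deadline: Mar 20, 2029.

Mar 20, 2029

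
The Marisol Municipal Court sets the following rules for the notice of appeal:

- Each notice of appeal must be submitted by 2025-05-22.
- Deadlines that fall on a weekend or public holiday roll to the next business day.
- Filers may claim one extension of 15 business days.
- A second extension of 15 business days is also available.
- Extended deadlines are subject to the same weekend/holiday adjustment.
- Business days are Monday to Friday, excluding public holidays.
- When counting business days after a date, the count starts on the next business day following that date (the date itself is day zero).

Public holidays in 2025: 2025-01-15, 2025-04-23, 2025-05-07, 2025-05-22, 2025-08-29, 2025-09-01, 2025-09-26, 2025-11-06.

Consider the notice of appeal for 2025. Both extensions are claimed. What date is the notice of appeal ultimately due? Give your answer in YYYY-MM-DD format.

2025-07-04

The stated deadline is 2025-05-22.
2025-05-22 is a listed holiday; the next business day is 2025-05-23 (Friday).
Counting 15 further business days from 2025-05-23 reaches 2025-06-13.
Since 2025-06-13 is a Friday and not a holiday, the date is unchanged.
The 15-business-day extension runs from 2025-06-13 to 2025-07-04.
2025-07-04 (Friday) is already a business day.
Deadline: 2025-07-04.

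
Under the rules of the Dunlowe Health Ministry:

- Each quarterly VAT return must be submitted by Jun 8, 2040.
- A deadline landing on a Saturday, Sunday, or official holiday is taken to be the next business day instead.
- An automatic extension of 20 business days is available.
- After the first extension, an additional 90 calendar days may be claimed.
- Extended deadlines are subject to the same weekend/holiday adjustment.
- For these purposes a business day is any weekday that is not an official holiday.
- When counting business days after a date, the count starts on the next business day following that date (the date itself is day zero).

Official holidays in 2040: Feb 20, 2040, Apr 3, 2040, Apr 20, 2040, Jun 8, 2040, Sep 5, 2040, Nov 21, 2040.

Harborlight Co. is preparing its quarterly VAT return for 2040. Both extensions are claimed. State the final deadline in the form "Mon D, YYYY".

The stated deadline is Jun 8, 2040.
Jun 8, 2040 is a listed holiday, so it moves to the next business day, Jun 11, 2040 (Monday).
Counting 20 further business days from Jun 11, 2040 reaches Jul 9, 2040.
Jul 9, 2040 is a Monday and not a listed holiday, so it stands.
Add the 90 calendar-day extension to Jul 9, 2040: Oct 7, 2040.
Oct 7, 2040 is a Sunday, so it moves to the next business day, Oct 8, 2040 (Monday).
Deadline: Oct 8, 2040.

Oct 8, 2040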